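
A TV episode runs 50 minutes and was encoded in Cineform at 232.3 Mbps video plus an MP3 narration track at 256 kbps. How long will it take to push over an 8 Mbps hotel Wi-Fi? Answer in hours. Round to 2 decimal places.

24.22 hours

50 min = 3000 s
Audio: 256 kbps = 0.256 Mbps.
Total bitrate: 232.556 Mbps.
File: 232.556 Mbps × 3000 s = 697668.0 Mb.
At 8 Mbps: 697668.0 / 8 = 87208.5 s ≈ 24.2 hours.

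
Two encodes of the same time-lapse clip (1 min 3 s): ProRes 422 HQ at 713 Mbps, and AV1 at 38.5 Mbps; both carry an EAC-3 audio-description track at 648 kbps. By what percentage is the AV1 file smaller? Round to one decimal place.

1 min 3 s = 63 s
Audio: 648 kbps = 0.648 Mbps.
ProRes 422 HQ: 713.648 Mbps × 63 s = 44959.8 Mb = 5.620 GB.
AV1: 39.148 Mbps × 63 s = 2466.3 Mb = 0.308 GB.
Reduction: (1 − 0.308/5.620) × 100 = 94.51%.

94.5%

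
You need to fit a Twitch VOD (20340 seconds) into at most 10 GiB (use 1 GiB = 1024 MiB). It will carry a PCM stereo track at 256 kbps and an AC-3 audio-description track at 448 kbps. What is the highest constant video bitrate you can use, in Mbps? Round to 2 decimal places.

3.52 Mbps

Budget: 10 GiB = 85899.3 Mb.
Total bitrate budget: 85899.3 Mb / 20340 s = 4.223 Mbps.
Audio total: 256 + 448 = 704 kbps = 0.704 Mbps.
Video: 4.223 − 0.704 = 3.519 Mbps.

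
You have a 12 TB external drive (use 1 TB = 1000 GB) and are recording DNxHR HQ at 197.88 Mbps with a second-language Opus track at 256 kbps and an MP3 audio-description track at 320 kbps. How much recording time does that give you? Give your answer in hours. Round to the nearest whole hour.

Audio total: 256 + 320 = 576 kbps = 0.576 Mbps.
Total bitrate: 197.88 + 0.576 = 198.456 Mbps.
Capacity: 12 TB = 96,000,000 Mb.
Recording time: 96,000,000 / 198.456 = 483,734 s ≈ 134 hours.

134 hours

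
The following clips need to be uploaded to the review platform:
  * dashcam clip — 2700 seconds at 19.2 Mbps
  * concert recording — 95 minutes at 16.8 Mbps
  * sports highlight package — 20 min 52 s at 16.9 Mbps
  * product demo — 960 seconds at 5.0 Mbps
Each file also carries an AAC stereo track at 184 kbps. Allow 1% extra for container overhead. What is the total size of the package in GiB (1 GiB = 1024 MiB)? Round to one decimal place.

20.6 GiB

Audio: 184 kbps = 0.184 Mbps.
dashcam clip: 19.384 Mbps × 2700 s × 1.01 = 52860.2 Mb
concert recording: 16.984 Mbps × 5700 s × 1.01 = 97776.9 Mb
sports highlight package: 17.084 Mbps × 1252 s × 1.01 = 21603.1 Mb
product demo: 5.184 Mbps × 960 s × 1.01 = 5026.4 Mb
Total: 177266.5 Mb = 22158.3 MB.
= 20.64 GiB.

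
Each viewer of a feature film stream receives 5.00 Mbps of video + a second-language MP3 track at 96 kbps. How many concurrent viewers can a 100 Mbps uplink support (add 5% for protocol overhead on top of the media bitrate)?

Audio: 96 kbps = 0.096 Mbps.
Per-viewer media rate: 5.096 Mbps.
On the wire with 5% overhead: 5.351 Mbps.
100 Mbps = 100.0 Mbps; 100.0 / 5.351 = 18.69 → 18 viewers.

18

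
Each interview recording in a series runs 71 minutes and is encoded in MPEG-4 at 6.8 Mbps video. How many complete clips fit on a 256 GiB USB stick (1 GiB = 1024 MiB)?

75

71 min = 4260 s
Per item: 6.800 Mbps × 4260 s = 28,968 Mb = 3,621 MB.
Capacity: 256 GiB = 2,199,023 Mb; 75.91 items → 75 complete.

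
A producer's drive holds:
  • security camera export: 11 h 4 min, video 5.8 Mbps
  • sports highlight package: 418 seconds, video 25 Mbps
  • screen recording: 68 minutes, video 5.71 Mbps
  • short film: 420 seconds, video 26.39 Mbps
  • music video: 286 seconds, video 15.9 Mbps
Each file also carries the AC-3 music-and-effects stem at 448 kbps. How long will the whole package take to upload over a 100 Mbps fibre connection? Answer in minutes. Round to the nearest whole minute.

50 minutes

Audio: 448 kbps = 0.448 Mbps.
security camera export: 6.248 Mbps × 39840 s = 248920.3 Mb
sports highlight package: 25.448 Mbps × 418 s = 10637.3 Mb
screen recording: 6.158 Mbps × 4080 s = 25124.6 Mb
short film: 26.838 Mbps × 420 s = 11272.0 Mb
music video: 16.348 Mbps × 286 s = 4675.5 Mb
Total: 300629.7 Mb = 37578.7 MB.
At 100 Mbps: 300629.7 / 100 = 3006 s ≈ 50.1 minutes.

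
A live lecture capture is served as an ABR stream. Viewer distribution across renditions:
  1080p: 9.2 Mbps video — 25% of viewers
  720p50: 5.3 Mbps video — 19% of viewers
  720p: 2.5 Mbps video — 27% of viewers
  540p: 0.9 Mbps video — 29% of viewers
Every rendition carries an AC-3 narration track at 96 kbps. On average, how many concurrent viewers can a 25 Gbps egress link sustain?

Audio: 96 kbps = 0.096 Mbps.
Average per-viewer bitrate: 0.25×9.296 + 0.19×5.396 + 0.27×2.596 + 0.29×0.996 = 4.339 Mbps.
25 Gbps = 25,000 Mbps; 25,000 / 4.339 = 5761.70 → 5761.

5761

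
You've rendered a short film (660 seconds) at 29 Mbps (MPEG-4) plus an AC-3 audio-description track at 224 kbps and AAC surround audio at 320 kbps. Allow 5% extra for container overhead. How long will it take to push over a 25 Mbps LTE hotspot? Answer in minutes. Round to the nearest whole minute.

14 minutes

Audio total: 224 + 320 = 544 kbps = 0.544 Mbps.
Total bitrate: 29.544 Mbps.
File: 29.544 Mbps × 660 s = 19499.0 Mb.
With 5% container overhead: ×1.05. → 20474.0 Mb.
At 25 Mbps: 20474.0 / 25 = 819.0 s ≈ 13.6 minutes.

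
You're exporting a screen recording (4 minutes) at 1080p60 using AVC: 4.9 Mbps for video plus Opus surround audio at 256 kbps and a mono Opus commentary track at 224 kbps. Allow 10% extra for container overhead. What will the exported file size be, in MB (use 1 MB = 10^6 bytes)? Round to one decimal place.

4 min = 240 s
Audio total: 256 + 224 = 480 kbps = 0.480 Mbps.
Total bitrate: 4.9 + 0.480 = 5.380 Mbps.
Stream data: 5.380 Mbps × 240 s = 1291.2 Mb.
With 10% container overhead: ×1.10.
1,420 Mb ÷ 8 = 177.5 MB → 177.5 MB.

177.5 MB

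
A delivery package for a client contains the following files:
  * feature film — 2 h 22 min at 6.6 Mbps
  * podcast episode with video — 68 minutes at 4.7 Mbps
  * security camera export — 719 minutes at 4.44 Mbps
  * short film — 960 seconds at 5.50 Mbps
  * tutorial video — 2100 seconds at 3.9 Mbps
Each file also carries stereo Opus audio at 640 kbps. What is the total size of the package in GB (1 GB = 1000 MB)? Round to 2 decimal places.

39.76 GB

Audio: 640 kbps = 0.640 Mbps.
feature film: 7.240 Mbps × 8520 s = 61684.8 Mb
podcast episode with video: 5.340 Mbps × 4080 s = 21787.2 Mb
security camera export: 5.080 Mbps × 43140 s = 219151.2 Mb
short film: 6.140 Mbps × 960 s = 5894.4 Mb
tutorial video: 4.540 Mbps × 2100 s = 9534.0 Mb
Total: 318051.6 Mb = 39756.4 MB.
= 39.76 GB.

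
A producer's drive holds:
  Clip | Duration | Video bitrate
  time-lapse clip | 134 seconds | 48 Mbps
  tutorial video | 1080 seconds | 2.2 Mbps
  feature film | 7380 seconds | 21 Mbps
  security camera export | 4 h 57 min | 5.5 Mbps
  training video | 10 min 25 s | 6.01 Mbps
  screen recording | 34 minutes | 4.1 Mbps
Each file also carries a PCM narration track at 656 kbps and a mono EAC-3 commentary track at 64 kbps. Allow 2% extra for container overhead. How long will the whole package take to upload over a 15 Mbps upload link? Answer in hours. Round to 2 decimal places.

Audio total: 656 + 64 = 720 kbps = 0.720 Mbps.
time-lapse clip: 48.720 Mbps × 134 s × 1.02 = 6659.0 Mb
tutorial video: 2.920 Mbps × 1080 s × 1.02 = 3216.7 Mb
feature film: 21.720 Mbps × 7380 s × 1.02 = 163499.5 Mb
security camera export: 6.220 Mbps × 17820 s × 1.02 = 113057.2 Mb
training video: 6.730 Mbps × 625 s × 1.02 = 4290.4 Mb
screen recording: 4.820 Mbps × 2040 s × 1.02 = 10029.5 Mb
Total: 300752.2 Mb = 37594.0 MB.
At 15 Mbps: 300752.2 / 15 = 20050 s ≈ 5.57 hours.

5.57 hours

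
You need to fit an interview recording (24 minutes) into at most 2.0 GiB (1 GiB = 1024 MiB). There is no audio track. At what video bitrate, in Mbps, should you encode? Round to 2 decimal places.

Budget: 2.0 GiB = 17179.9 Mb.
24 min = 1440 s
Total bitrate budget: 17179.9 Mb / 1440 s = 11.930 Mbps.

11.93 Mbps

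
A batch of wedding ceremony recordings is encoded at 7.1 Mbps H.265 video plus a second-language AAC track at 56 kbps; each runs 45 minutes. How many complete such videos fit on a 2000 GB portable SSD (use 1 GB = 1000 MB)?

828

45 min = 2700 s
Audio: 56 kbps = 0.056 Mbps.
Total bitrate: 7.156 Mbps.
Per item: 7.156 Mbps × 2700 s = 19,321 Mb = 2,415 MB.
Capacity: 2000 GB = 16,000,000 Mb; 828.11 items → 828 complete.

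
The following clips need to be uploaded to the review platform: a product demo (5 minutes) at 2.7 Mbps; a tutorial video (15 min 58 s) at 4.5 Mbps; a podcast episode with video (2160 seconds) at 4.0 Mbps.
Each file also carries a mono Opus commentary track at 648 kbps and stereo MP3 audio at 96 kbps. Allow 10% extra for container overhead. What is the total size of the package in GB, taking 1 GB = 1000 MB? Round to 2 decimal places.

Audio total: 648 + 96 = 744 kbps = 0.744 Mbps.
product demo: 3.444 Mbps × 300 s × 1.10 = 1136.5 Mb
tutorial video: 5.244 Mbps × 958 s × 1.10 = 5526.1 Mb
podcast episode with video: 4.744 Mbps × 2160 s × 1.10 = 11271.7 Mb
Total: 17934.4 Mb = 2241.8 MB.
= 2.242 GB.

2.24 GB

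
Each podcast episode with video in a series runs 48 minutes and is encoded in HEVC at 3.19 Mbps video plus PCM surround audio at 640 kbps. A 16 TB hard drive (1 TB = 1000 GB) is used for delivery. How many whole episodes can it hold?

48 min = 2880 s
Audio: 640 kbps = 0.640 Mbps.
Total bitrate: 3.830 Mbps.
Per item: 3.830 Mbps × 2880 s = 11,030 Mb = 1,379 MB.
Capacity: 16 TB = 128,000,000 Mb; 11604.29 items → 11604 complete.

11604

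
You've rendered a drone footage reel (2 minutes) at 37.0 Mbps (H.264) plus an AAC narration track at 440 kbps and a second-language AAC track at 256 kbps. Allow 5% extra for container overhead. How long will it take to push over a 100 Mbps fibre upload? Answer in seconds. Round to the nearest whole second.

47 seconds

2 min = 120 s
Audio total: 440 + 256 = 696 kbps = 0.696 Mbps.
Total bitrate: 37.696 Mbps.
File: 37.696 Mbps × 120 s = 4523.5 Mb.
With 5% container overhead: ×1.05. → 4749.7 Mb.
At 100 Mbps: 4749.7 / 100 = 47.5 s ≈ 47.5 seconds.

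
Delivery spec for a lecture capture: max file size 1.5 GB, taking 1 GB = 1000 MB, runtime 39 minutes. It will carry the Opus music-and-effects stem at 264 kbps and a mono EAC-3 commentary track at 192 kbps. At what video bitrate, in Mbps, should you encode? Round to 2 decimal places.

Budget: 1.5 GB = 12000.0 Mb.
39 min = 2340 s
Total bitrate budget: 12000.0 Mb / 2340 s = 5.128 Mbps.
Audio total: 264 + 192 = 456 kbps = 0.456 Mbps.
Video: 5.128 − 0.456 = 4.672 Mbps.

4.67 Mbps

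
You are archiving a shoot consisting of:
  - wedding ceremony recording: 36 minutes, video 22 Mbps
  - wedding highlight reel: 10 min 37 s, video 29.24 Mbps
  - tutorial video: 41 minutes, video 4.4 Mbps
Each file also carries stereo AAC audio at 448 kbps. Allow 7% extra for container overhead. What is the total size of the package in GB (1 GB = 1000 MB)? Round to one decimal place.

Audio: 448 kbps = 0.448 Mbps.
wedding ceremony recording: 22.448 Mbps × 2160 s × 1.07 = 51881.8 Mb
wedding highlight reel: 29.688 Mbps × 637 s × 1.07 = 20235.0 Mb
tutorial video: 4.848 Mbps × 2460 s × 1.07 = 12760.9 Mb
Total: 84877.8 Mb = 10609.7 MB.
= 10.61 GB.

10.6 GB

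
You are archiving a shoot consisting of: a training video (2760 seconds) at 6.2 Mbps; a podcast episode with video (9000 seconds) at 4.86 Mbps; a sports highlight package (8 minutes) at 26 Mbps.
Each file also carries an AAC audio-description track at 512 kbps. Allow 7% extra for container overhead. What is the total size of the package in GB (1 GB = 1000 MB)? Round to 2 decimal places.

10.65 GB

Audio: 512 kbps = 0.512 Mbps.
training video: 6.712 Mbps × 2760 s × 1.07 = 19821.9 Mb
podcast episode with video: 5.372 Mbps × 9000 s × 1.07 = 51732.4 Mb
sports highlight package: 26.512 Mbps × 480 s × 1.07 = 13616.6 Mb
Total: 85170.8 Mb = 10646.4 MB.
= 10.65 GB.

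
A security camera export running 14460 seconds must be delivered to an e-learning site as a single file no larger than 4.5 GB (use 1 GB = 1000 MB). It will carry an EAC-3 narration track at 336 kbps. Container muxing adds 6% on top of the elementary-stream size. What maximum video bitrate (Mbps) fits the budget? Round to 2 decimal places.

Budget: 4.5 GB = 36000.0 Mb.
Stream payload after overhead: 36000.0 / 1.06 = 33962.3 Mb.
Total bitrate budget: 33962.3 Mb / 14460 s = 2.349 Mbps.
Audio: 336 kbps = 0.336 Mbps.
Video: 2.349 − 0.336 = 2.013 Mbps.

2.01 Mbps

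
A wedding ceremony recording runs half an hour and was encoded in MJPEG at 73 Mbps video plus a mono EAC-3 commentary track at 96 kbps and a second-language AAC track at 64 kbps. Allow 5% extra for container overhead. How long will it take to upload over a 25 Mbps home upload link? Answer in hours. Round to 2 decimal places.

30 min = 1800 s
Audio total: 96 + 64 = 160 kbps = 0.160 Mbps.
Total bitrate: 73.160 Mbps.
File: 73.160 Mbps × 1800 s = 131688.0 Mb.
With 5% container overhead: ×1.05. → 138272.4 Mb.
At 25 Mbps: 138272.4 / 25 = 5530.9 s ≈ 1.54 hours.

1.54 hours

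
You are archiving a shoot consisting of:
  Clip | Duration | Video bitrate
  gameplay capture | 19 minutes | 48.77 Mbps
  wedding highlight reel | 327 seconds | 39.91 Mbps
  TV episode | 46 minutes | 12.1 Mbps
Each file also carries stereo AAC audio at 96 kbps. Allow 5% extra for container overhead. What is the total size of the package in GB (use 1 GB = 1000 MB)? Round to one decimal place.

13.4 GB

Audio: 96 kbps = 0.096 Mbps.
gameplay capture: 48.866 Mbps × 1140 s × 1.05 = 58492.6 Mb
wedding highlight reel: 40.006 Mbps × 327 s × 1.05 = 13736.1 Mb
TV episode: 12.196 Mbps × 2760 s × 1.05 = 35344.0 Mb
Total: 107572.7 Mb = 13446.6 MB.
= 13.45 GB.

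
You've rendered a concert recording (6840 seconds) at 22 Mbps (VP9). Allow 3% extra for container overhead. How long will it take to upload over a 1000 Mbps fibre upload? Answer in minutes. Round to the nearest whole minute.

File: 22.000 Mbps × 6840 s = 150480.0 Mb.
With 3% container overhead: ×1.03. → 154994.4 Mb.
At 1000 Mbps: 154994.4 / 1000 = 155.0 s ≈ 2.58 minutes.

3 minutes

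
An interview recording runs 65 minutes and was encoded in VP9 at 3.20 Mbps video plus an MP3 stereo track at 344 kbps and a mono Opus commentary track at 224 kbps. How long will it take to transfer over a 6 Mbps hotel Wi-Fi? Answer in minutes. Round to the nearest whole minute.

41 minutes

65 min = 3900 s
Audio total: 344 + 224 = 568 kbps = 0.568 Mbps.
Total bitrate: 3.768 Mbps.
File: 3.768 Mbps × 3900 s = 14695.2 Mb.
At 6 Mbps: 14695.2 / 6 = 2449.2 s ≈ 40.8 minutes.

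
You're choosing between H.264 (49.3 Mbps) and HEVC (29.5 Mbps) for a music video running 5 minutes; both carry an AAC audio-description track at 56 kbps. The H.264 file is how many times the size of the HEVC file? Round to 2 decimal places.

1.67

5 min = 300 s
Audio: 56 kbps = 0.056 Mbps.
H.264: 49.356 Mbps × 300 s = 14806.8 Mb = 1.851 GB.
HEVC: 29.556 Mbps × 300 s = 8866.8 Mb = 1.108 GB.
Ratio: 1.851 / 1.108 = 1.670.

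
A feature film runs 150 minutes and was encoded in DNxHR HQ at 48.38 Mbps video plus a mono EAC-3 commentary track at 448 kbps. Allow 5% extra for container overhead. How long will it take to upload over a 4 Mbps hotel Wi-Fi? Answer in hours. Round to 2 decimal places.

150 min = 9000 s
Audio: 448 kbps = 0.448 Mbps.
Total bitrate: 48.828 Mbps.
File: 48.828 Mbps × 9000 s = 439452.0 Mb.
With 5% container overhead: ×1.05. → 461424.6 Mb.
At 4 Mbps: 461424.6 / 4 = 115356.1 s ≈ 32 hours.

32.04 hours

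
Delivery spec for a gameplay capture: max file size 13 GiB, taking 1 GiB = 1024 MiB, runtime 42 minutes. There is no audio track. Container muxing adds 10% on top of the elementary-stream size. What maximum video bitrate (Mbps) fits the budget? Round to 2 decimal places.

40.28 Mbps

Budget: 13 GiB = 111669.1 Mb.
Stream payload after overhead: 111669.1 / 1.10 = 101517.4 Mb.
42 min = 2520 s
Total bitrate budget: 101517.4 Mb / 2520 s = 40.285 Mbps.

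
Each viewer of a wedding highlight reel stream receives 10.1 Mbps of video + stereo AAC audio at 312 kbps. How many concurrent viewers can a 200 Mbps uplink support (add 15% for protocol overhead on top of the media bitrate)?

16

Audio: 312 kbps = 0.312 Mbps.
Per-viewer media rate: 10.412 Mbps.
On the wire with 15% overhead: 11.974 Mbps.
200 Mbps = 200.0 Mbps; 200.0 / 11.974 = 16.70 → 16 viewers.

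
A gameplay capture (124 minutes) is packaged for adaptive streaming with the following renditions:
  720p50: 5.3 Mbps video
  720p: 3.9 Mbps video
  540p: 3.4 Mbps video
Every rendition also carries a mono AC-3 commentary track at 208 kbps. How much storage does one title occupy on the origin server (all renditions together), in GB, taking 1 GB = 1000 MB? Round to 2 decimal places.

12.30 GB

124 min = 7440 s
Audio: 208 kbps = 0.208 Mbps.
Sum of rendition bitrates: (5.3+0.208) + (3.9+0.208) + (3.4+0.208) = 13.224 Mbps.
× 7440 s = 98,387 Mb = 12,298 MB = 12.30 GB.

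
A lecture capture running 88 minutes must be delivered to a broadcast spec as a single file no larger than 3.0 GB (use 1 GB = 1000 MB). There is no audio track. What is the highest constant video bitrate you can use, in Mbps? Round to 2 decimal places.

4.55 Mbps

Budget: 3.0 GB = 24000.0 Mb.
88 min = 5280 s
Total bitrate budget: 24000.0 Mb / 5280 s = 4.545 Mbps.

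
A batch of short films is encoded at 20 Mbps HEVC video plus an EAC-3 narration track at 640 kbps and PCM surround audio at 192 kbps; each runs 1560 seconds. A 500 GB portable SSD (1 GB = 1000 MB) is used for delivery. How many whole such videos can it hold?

Audio total: 640 + 192 = 832 kbps = 0.832 Mbps.
Total bitrate: 20.832 Mbps.
Per item: 20.832 Mbps × 1560 s = 32,498 Mb = 4,062 MB.
Capacity: 500 GB = 4,000,000 Mb; 123.08 items → 123 complete.

123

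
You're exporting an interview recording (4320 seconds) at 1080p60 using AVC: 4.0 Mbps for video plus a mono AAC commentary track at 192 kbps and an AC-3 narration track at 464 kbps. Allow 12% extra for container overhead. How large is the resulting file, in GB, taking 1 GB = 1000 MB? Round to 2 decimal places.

Audio total: 192 + 464 = 656 kbps = 0.656 Mbps.
Total bitrate: 4.0 + 0.656 = 4.656 Mbps.
Stream data: 4.656 Mbps × 4320 s = 20113.9 Mb.
With 12% container overhead: ×1.12.
22,528 Mb ÷ 8 = 2,816 MB → 2.816 GB.

2.82 GB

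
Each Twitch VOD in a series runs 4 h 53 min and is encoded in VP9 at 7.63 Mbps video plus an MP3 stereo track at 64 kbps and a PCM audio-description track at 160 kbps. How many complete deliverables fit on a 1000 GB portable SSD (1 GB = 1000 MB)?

57

4 h 53 min = 293 min = 17580 s
Audio total: 64 + 160 = 224 kbps = 0.224 Mbps.
Total bitrate: 7.854 Mbps.
Per item: 7.854 Mbps × 17580 s = 138,073 Mb = 17,259 MB.
Capacity: 1000 GB = 8,000,000 Mb; 57.94 items → 57 complete.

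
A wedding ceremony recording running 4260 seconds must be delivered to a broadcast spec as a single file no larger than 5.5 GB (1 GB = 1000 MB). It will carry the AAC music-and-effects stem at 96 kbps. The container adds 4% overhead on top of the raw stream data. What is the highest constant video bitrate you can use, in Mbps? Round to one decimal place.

Budget: 5.5 GB = 44000.0 Mb.
Stream payload after overhead: 44000.0 / 1.04 = 42307.7 Mb.
Total bitrate budget: 42307.7 Mb / 4260 s = 9.931 Mbps.
Audio: 96 kbps = 0.096 Mbps.
Video: 9.931 − 0.096 = 9.835 Mbps.

9.8 Mbps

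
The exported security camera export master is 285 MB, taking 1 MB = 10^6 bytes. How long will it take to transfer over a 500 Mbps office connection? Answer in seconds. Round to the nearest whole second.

5 seconds

File: 285 MB = 2280.0 Mb.
At 500 Mbps: 2280.0 / 500 = 4.6 s ≈ 4.56 seconds.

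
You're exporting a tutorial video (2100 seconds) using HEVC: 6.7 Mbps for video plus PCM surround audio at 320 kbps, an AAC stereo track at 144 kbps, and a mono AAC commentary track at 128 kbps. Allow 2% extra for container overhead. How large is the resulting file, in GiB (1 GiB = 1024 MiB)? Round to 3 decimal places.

1.818 GiB

Audio total: 320 + 144 + 128 = 592 kbps = 0.592 Mbps.
Total bitrate: 6.7 + 0.592 = 7.292 Mbps.
Stream data: 7.292 Mbps × 2100 s = 15313.2 Mb.
With 2% container overhead: ×1.02.
15,619 Mb = 1,952,433,000 bytes ÷ 1,073,741,824 = 1.818 GiB.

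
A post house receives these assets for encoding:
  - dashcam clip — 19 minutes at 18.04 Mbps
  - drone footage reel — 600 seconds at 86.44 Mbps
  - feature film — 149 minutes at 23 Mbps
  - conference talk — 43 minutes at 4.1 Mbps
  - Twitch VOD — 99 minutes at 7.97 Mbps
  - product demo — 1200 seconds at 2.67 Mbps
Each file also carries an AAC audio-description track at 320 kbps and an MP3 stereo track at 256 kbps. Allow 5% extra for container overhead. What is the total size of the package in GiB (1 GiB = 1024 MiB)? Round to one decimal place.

42.9 GiB

Audio total: 320 + 256 = 576 kbps = 0.576 Mbps.
dashcam clip: 18.616 Mbps × 1140 s × 1.05 = 22283.4 Mb
drone footage reel: 87.016 Mbps × 600 s × 1.05 = 54820.1 Mb
feature film: 23.576 Mbps × 8940 s × 1.05 = 221307.9 Mb
conference talk: 4.676 Mbps × 2580 s × 1.05 = 12667.3 Mb
Twitch VOD: 8.546 Mbps × 5940 s × 1.05 = 53301.4 Mb
product demo: 3.246 Mbps × 1200 s × 1.05 = 4090.0 Mb
Total: 368470.0 Mb = 46058.7 MB.
= 42.90 GiB.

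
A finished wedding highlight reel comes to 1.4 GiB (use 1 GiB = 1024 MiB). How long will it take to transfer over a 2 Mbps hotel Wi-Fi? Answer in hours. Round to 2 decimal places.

File: 1.4 GiB = 12025.9 Mb.
At 2 Mbps: 12025.9 / 2 = 6013.0 s ≈ 1.67 hours.

1.67 hours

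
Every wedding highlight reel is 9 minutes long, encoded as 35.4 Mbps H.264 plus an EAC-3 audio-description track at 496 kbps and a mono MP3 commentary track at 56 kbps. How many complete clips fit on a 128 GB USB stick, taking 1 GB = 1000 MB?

52

9 min = 540 s
Audio total: 496 + 56 = 552 kbps = 0.552 Mbps.
Total bitrate: 35.952 Mbps.
Per item: 35.952 Mbps × 540 s = 19,414 Mb = 2,427 MB.
Capacity: 128 GB = 1,024,000 Mb; 52.75 items → 52 complete.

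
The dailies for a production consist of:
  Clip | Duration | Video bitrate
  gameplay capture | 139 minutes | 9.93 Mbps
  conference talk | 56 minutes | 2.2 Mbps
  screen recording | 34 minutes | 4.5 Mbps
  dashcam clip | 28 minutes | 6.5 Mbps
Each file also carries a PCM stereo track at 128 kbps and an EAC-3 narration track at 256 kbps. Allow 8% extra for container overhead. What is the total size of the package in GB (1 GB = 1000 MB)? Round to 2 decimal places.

15.69 GB

Audio total: 128 + 256 = 384 kbps = 0.384 Mbps.
gameplay capture: 10.314 Mbps × 8340 s × 1.08 = 92900.3 Mb
conference talk: 2.584 Mbps × 3360 s × 1.08 = 9376.8 Mb
screen recording: 4.884 Mbps × 2040 s × 1.08 = 10760.4 Mb
dashcam clip: 6.884 Mbps × 1680 s × 1.08 = 12490.3 Mb
Total: 125527.8 Mb = 15691.0 MB.
= 15.69 GB.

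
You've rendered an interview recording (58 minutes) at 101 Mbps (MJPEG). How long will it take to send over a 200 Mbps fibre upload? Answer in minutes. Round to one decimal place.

29.3 minutes

58 min = 3480 s
File: 101.000 Mbps × 3480 s = 351480.0 Mb.
At 200 Mbps: 351480.0 / 200 = 1757.4 s ≈ 29.3 minutes.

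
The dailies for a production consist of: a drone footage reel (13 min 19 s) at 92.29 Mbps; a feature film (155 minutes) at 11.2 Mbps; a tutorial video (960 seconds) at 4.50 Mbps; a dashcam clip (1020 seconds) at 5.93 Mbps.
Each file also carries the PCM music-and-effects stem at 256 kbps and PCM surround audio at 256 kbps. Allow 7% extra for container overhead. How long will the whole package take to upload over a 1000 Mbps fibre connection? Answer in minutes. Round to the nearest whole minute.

Audio total: 256 + 256 = 512 kbps = 0.512 Mbps.
drone footage reel: 92.802 Mbps × 799 s × 1.07 = 79339.2 Mb
feature film: 11.712 Mbps × 9300 s × 1.07 = 116546.1 Mb
tutorial video: 5.012 Mbps × 960 s × 1.07 = 5148.3 Mb
dashcam clip: 6.442 Mbps × 1020 s × 1.07 = 7030.8 Mb
Total: 208064.5 Mb = 26008.1 MB.
At 1000 Mbps: 208064.5 / 1000 = 208 s ≈ 3.47 minutes.

3 minutes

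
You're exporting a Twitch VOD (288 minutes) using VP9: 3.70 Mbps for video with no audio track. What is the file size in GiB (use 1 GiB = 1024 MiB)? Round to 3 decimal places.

288 min = 17280 s
Total bitrate: 3.70 Mbps.
Stream data: 3.700 Mbps × 17280 s = 63936.0 Mb.
63,936 Mb = 7,992,000,000 bytes ÷ 1,073,741,824 = 7.443 GiB.

7.443 GiB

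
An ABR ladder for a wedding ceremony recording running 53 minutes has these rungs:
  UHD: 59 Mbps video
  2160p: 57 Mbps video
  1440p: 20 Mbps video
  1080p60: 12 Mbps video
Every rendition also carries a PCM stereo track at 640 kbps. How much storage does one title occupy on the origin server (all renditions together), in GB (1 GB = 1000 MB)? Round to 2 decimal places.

53 min = 3180 s
Audio: 640 kbps = 0.640 Mbps.
Sum of rendition bitrates: (59+0.640) + (57+0.640) + (20+0.640) + (12+0.640) = 150.560 Mbps.
× 3180 s = 478,781 Mb = 59,848 MB = 59.85 GB.

59.85 GB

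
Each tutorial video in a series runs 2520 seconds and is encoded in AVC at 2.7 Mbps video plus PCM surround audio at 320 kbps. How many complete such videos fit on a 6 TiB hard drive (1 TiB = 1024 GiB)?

6934

Audio: 320 kbps = 0.320 Mbps.
Total bitrate: 3.020 Mbps.
Per item: 3.020 Mbps × 2520 s = 7,610 Mb = 951.3 MB.
Capacity: 6 TiB = 52,776,558 Mb; 6934.79 items → 6934 complete.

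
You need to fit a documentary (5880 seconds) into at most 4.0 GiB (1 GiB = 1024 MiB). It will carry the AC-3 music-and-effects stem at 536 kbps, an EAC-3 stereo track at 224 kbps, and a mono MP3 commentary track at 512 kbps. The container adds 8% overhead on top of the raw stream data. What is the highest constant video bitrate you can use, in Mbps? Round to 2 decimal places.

4.14 Mbps

Budget: 4.0 GiB = 34359.7 Mb.
Stream payload after overhead: 34359.7 / 1.08 = 31814.6 Mb.
Total bitrate budget: 31814.6 Mb / 5880 s = 5.411 Mbps.
Audio total: 536 + 224 + 512 = 1272 kbps = 1.272 Mbps.
Video: 5.411 − 1.272 = 4.139 Mbps.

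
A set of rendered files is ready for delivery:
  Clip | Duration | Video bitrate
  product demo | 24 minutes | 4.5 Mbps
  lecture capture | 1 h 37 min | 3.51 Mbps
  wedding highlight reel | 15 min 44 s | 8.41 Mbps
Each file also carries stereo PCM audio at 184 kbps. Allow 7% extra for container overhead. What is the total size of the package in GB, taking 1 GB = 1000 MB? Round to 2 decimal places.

Audio: 184 kbps = 0.184 Mbps.
product demo: 4.684 Mbps × 1440 s × 1.07 = 7217.1 Mb
lecture capture: 3.694 Mbps × 5820 s × 1.07 = 23004.0 Mb
wedding highlight reel: 8.594 Mbps × 944 s × 1.07 = 8680.6 Mb
Total: 38901.8 Mb = 4862.7 MB.
= 4.863 GB.

4.86 GB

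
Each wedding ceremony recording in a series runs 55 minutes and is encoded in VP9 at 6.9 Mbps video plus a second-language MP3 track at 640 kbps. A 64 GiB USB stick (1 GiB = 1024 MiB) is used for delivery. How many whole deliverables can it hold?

55 min = 3300 s
Audio: 640 kbps = 0.640 Mbps.
Total bitrate: 7.540 Mbps.
Per item: 7.540 Mbps × 3300 s = 24,882 Mb = 3,110 MB.
Capacity: 64 GiB = 549,756 Mb; 22.09 items → 22 complete.

22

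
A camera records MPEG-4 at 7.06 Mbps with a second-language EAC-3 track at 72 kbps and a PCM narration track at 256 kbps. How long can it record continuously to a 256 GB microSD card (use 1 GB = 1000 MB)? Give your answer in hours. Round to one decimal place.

77.0 hours

Audio total: 72 + 256 = 328 kbps = 0.328 Mbps.
Total bitrate: 7.06 + 0.328 = 7.388 Mbps.
Capacity: 256 GB = 2,048,000 Mb.
Recording time: 2,048,000 / 7.388 = 277,206 s ≈ 77.0 hours.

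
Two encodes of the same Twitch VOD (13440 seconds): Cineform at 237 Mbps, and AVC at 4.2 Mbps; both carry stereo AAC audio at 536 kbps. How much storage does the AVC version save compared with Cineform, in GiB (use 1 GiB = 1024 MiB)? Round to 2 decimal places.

364.24 GiB

Audio: 536 kbps = 0.536 Mbps.
Cineform: 237.536 Mbps × 13440 s = 3192483.8 Mb = 371.654 GiB.
AVC: 4.736 Mbps × 13440 s = 63651.8 Mb = 7.410 GiB.
Saving: 371.654 − 7.410 = 364.244 GiB.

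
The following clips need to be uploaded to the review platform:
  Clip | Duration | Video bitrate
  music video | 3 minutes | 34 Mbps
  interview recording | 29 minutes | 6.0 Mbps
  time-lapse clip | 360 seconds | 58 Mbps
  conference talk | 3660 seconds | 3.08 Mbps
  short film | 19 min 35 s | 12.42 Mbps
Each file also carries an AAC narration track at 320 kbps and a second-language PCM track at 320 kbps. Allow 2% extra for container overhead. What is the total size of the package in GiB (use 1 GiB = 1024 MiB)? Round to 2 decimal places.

Audio total: 320 + 320 = 640 kbps = 0.640 Mbps.
music video: 34.640 Mbps × 180 s × 1.02 = 6359.9 Mb
interview recording: 6.640 Mbps × 1740 s × 1.02 = 11784.7 Mb
time-lapse clip: 58.640 Mbps × 360 s × 1.02 = 21532.6 Mb
conference talk: 3.720 Mbps × 3660 s × 1.02 = 13887.5 Mb
short film: 13.060 Mbps × 1175 s × 1.02 = 15652.4 Mb
Total: 69217.1 Mb = 8652.1 MB.
= 8.058 GiB.

8.06 GiB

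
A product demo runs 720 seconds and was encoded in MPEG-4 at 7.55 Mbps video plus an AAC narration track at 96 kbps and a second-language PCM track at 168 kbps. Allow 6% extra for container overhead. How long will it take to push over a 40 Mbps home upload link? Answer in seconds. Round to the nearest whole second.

Audio total: 96 + 168 = 264 kbps = 0.264 Mbps.
Total bitrate: 7.814 Mbps.
File: 7.814 Mbps × 720 s = 5626.1 Mb.
With 6% container overhead: ×1.06. → 5963.6 Mb.
At 40 Mbps: 5963.6 / 40 = 149.1 s ≈ 149 seconds.

149 seconds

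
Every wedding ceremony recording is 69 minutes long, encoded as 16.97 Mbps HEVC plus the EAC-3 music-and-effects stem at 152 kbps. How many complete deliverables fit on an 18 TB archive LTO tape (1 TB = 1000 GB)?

2031

69 min = 4140 s
Audio: 152 kbps = 0.152 Mbps.
Total bitrate: 17.122 Mbps.
Per item: 17.122 Mbps × 4140 s = 70,885 Mb = 8,861 MB.
Capacity: 18 TB = 144,000,000 Mb; 2031.46 items → 2031 complete.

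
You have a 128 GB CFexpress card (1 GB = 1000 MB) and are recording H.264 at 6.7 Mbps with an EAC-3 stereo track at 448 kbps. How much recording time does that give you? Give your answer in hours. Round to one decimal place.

Audio: 448 kbps = 0.448 Mbps.
Total bitrate: 6.7 + 0.448 = 7.148 Mbps.
Capacity: 128 GB = 1,024,000 Mb.
Recording time: 1,024,000 / 7.148 = 143,257 s ≈ 39.8 hours.

39.8 hours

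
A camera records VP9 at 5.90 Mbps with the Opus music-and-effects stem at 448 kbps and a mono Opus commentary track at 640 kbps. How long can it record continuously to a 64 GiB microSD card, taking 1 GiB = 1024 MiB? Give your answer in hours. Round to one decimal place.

21.9 hours

Audio total: 448 + 640 = 1088 kbps = 1.088 Mbps.
Total bitrate: 5.90 + 1.088 = 6.988 Mbps.
Capacity: 64 GiB = 549,756 Mb.
Recording time: 549,756 / 6.988 = 78,671 s ≈ 21.9 hours.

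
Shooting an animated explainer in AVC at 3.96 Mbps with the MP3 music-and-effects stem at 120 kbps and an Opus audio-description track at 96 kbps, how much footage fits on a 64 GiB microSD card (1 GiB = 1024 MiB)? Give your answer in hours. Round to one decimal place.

Audio total: 120 + 96 = 216 kbps = 0.216 Mbps.
Total bitrate: 3.96 + 0.216 = 4.176 Mbps.
Capacity: 64 GiB = 549,756 Mb.
Recording time: 549,756 / 4.176 = 131,647 s ≈ 36.6 hours.

36.6 hours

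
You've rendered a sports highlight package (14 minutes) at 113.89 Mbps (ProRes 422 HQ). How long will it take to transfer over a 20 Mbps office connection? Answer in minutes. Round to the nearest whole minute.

14 min = 840 s
File: 113.890 Mbps × 840 s = 95667.6 Mb.
At 20 Mbps: 95667.6 / 20 = 4783.4 s ≈ 79.7 minutes.

80 minutes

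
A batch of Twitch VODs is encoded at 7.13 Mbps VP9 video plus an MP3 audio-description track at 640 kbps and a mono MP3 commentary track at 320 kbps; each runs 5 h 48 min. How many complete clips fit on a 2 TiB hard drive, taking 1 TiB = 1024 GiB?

104

5 h 48 min = 348 min = 20880 s
Audio total: 640 + 320 = 960 kbps = 0.960 Mbps.
Total bitrate: 8.090 Mbps.
Per item: 8.090 Mbps × 20880 s = 168,919 Mb = 21,115 MB.
Capacity: 2 TiB = 17,592,186 Mb; 104.15 items → 104 complete.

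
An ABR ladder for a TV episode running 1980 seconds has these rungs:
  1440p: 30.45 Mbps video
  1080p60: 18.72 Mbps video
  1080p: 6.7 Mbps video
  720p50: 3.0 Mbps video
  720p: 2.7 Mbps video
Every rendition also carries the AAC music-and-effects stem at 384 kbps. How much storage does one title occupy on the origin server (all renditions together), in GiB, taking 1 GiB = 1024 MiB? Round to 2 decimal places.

14.63 GiB

Audio: 384 kbps = 0.384 Mbps.
Sum of rendition bitrates: (30.45+0.384) + (18.72+0.384) + (6.7+0.384) + (3.0+0.384) + (2.7+0.384) = 63.490 Mbps.
× 1980 s = 125,710 Mb = 15,714 MB = 14.63 GiB.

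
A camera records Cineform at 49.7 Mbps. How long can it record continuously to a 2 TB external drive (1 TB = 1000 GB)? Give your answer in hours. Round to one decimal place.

89.4 hours

Capacity: 2 TB = 16,000,000 Mb.
Recording time: 16,000,000 / 49.700 = 321,932 s ≈ 89.4 hours.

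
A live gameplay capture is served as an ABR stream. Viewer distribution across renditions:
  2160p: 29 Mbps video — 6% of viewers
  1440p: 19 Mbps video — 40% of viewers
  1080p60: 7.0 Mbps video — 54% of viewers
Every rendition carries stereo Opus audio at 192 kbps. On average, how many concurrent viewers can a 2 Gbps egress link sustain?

150

Audio: 192 kbps = 0.192 Mbps.
Average per-viewer bitrate: 0.06×29.192 + 0.40×19.192 + 0.54×7.192 = 13.312 Mbps.
2 Gbps = 2,000 Mbps; 2,000 / 13.312 = 150.24 → 150.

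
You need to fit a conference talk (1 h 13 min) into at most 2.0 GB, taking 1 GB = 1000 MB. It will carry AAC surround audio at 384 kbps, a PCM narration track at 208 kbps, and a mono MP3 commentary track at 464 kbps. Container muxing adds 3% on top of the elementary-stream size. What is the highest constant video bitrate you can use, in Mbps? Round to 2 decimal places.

Budget: 2.0 GB = 16000.0 Mb.
Stream payload after overhead: 16000.0 / 1.03 = 15534.0 Mb.
1 h 13 min = 73 min = 4380 s
Total bitrate budget: 15534.0 Mb / 4380 s = 3.547 Mbps.
Audio total: 384 + 208 + 464 = 1056 kbps = 1.056 Mbps.
Video: 3.547 − 1.056 = 2.491 Mbps.

2.49 Mbps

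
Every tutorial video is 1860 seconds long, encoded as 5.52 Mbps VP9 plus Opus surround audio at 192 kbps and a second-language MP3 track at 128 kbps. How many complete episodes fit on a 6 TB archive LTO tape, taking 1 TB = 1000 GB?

4418

Audio total: 192 + 128 = 320 kbps = 0.320 Mbps.
Total bitrate: 5.840 Mbps.
Per item: 5.840 Mbps × 1860 s = 10,862 Mb = 1,358 MB.
Capacity: 6 TB = 48,000,000 Mb; 4418.91 items → 4418 complete.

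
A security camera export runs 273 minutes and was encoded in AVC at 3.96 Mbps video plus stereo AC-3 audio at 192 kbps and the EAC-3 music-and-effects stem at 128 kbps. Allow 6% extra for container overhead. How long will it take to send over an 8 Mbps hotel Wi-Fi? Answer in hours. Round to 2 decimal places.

2.58 hours

273 min = 16380 s
Audio total: 192 + 128 = 320 kbps = 0.320 Mbps.
Total bitrate: 4.280 Mbps.
File: 4.280 Mbps × 16380 s = 70106.4 Mb.
With 6% container overhead: ×1.06. → 74312.8 Mb.
At 8 Mbps: 74312.8 / 8 = 9289.1 s ≈ 2.58 hours.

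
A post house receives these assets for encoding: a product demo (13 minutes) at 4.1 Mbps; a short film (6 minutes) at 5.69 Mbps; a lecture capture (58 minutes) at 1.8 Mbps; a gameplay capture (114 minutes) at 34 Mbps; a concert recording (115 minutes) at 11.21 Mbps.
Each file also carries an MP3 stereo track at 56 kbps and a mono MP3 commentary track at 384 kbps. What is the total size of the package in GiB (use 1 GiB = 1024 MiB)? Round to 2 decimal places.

38.36 GiB

Audio total: 56 + 384 = 440 kbps = 0.440 Mbps.
product demo: 4.540 Mbps × 780 s = 3541.2 Mb
short film: 6.130 Mbps × 360 s = 2206.8 Mb
lecture capture: 2.240 Mbps × 3480 s = 7795.2 Mb
gameplay capture: 34.440 Mbps × 6840 s = 235569.6 Mb
concert recording: 11.650 Mbps × 6900 s = 80385.0 Mb
Total: 329497.8 Mb = 41187.2 MB.
= 38.36 GiB.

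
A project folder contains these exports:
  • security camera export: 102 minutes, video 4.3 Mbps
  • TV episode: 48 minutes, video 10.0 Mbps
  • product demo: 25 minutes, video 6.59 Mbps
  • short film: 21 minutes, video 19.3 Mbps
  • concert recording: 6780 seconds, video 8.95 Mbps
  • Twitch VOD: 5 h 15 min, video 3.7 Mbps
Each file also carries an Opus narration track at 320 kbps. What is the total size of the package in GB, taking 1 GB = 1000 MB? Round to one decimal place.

29.0 GB

Audio: 320 kbps = 0.320 Mbps.
security camera export: 4.620 Mbps × 6120 s = 28274.4 Mb
TV episode: 10.320 Mbps × 2880 s = 29721.6 Mb
product demo: 6.910 Mbps × 1500 s = 10365.0 Mb
short film: 19.620 Mbps × 1260 s = 24721.2 Mb
concert recording: 9.270 Mbps × 6780 s = 62850.6 Mb
Twitch VOD: 4.020 Mbps × 18900 s = 75978.0 Mb
Total: 231910.8 Mb = 28988.8 MB.
= 28.99 GB.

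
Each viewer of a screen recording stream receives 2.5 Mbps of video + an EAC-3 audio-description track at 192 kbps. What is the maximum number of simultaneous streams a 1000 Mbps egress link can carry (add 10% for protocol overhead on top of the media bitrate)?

337

Audio: 192 kbps = 0.192 Mbps.
Per-viewer media rate: 2.692 Mbps.
On the wire with 10% overhead: 2.961 Mbps.
1000 Mbps = 1,000 Mbps; 1,000 / 2.961 = 337.70 → 337 viewers.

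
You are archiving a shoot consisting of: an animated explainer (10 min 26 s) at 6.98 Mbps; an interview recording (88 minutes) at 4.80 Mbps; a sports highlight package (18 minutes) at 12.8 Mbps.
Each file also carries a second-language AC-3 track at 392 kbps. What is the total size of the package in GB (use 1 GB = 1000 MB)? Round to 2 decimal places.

5.78 GB

Audio: 392 kbps = 0.392 Mbps.
animated explainer: 7.372 Mbps × 626 s = 4614.9 Mb
interview recording: 5.192 Mbps × 5280 s = 27413.8 Mb
sports highlight package: 13.192 Mbps × 1080 s = 14247.4 Mb
Total: 46276.0 Mb = 5784.5 MB.
= 5.784 GB.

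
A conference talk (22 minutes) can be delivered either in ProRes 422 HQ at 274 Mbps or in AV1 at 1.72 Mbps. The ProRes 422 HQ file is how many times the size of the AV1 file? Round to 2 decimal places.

22 min = 1320 s
ProRes 422 HQ: 274.000 Mbps × 1320 s = 361680.0 Mb = 45.210 GB.
AV1: 1.720 Mbps × 1320 s = 2270.4 Mb = 0.284 GB.
Ratio: 45.210 / 0.284 = 159.302.

159.30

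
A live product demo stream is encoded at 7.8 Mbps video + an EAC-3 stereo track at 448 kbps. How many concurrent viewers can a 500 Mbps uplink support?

Audio: 448 kbps = 0.448 Mbps.
Per-viewer media rate: 8.248 Mbps.
500 Mbps = 500.0 Mbps; 500.0 / 8.248 = 60.62 → 60 viewers.

60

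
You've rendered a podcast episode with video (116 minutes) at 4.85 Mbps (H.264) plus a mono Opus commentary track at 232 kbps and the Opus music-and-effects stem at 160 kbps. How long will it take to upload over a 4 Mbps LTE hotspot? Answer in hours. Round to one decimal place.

116 min = 6960 s
Audio total: 232 + 160 = 392 kbps = 0.392 Mbps.
Total bitrate: 5.242 Mbps.
File: 5.242 Mbps × 6960 s = 36484.3 Mb.
At 4 Mbps: 36484.3 / 4 = 9121.1 s ≈ 2.53 hours.

2.5 hours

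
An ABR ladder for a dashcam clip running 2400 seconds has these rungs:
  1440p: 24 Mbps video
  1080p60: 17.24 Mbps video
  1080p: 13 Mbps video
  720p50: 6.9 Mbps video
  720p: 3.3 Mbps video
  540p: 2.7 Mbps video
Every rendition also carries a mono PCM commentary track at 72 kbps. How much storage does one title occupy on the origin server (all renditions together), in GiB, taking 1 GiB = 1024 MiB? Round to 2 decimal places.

18.88 GiB

Audio: 72 kbps = 0.072 Mbps.
Sum of rendition bitrates: (24+0.072) + (17.24+0.072) + (13+0.072) + (6.9+0.072) + (3.3+0.072) + (2.7+0.072) = 67.572 Mbps.
× 2400 s = 162,173 Mb = 20,272 MB = 18.88 GiB.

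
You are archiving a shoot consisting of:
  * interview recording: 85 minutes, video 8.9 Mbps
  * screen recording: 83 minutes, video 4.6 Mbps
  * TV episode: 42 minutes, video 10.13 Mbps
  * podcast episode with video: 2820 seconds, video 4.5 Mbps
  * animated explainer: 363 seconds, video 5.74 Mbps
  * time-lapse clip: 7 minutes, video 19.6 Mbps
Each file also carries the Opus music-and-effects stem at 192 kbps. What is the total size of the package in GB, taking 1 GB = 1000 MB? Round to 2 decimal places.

14.99 GB

Audio: 192 kbps = 0.192 Mbps.
interview recording: 9.092 Mbps × 5100 s = 46369.2 Mb
screen recording: 4.792 Mbps × 4980 s = 23864.2 Mb
TV episode: 10.322 Mbps × 2520 s = 26011.4 Mb
podcast episode with video: 4.692 Mbps × 2820 s = 13231.4 Mb
animated explainer: 5.932 Mbps × 363 s = 2153.3 Mb
time-lapse clip: 19.792 Mbps × 420 s = 8312.6 Mb
Total: 119942.2 Mb = 14992.8 MB.
= 14.99 GB.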